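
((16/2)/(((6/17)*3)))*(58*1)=3944/9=438.22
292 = 292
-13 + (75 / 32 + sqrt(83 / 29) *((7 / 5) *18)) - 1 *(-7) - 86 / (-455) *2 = -47731 / 14560 + 126 *sqrt(2407) / 145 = 39.35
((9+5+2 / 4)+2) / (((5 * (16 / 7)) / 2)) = 231 / 80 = 2.89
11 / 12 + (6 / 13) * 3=359 / 156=2.30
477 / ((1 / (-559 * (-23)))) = 6132789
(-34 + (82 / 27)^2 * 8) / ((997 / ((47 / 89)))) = 1363282 / 64686357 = 0.02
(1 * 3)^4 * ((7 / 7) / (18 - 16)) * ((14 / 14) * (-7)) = -567 / 2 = -283.50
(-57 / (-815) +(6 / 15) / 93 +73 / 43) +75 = 250213871 / 3259185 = 76.77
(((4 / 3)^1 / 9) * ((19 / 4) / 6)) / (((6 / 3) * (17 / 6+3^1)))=19 / 1890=0.01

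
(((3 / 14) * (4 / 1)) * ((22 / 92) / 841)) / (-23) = -33 / 3114223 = -0.00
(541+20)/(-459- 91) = -51/50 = -1.02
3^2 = 9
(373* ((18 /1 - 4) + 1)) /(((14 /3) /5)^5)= 4248703125 /537824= 7899.80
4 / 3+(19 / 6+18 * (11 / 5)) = 441 / 10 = 44.10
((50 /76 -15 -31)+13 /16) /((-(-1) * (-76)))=13537 /23104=0.59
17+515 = 532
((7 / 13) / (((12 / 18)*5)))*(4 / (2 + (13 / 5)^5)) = 26250 / 4908059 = 0.01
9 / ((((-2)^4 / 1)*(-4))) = -9 / 64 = -0.14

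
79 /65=1.22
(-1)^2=1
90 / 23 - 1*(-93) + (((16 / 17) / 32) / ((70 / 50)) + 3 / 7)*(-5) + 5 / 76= 19705171 / 208012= 94.73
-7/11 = -0.64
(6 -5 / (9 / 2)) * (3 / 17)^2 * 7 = 308 / 289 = 1.07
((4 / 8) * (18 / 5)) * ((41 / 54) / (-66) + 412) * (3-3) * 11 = 0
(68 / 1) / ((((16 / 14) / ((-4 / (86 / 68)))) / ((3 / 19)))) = -24276 / 817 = -29.71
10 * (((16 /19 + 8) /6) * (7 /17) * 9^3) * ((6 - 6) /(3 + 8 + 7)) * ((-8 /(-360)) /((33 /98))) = 0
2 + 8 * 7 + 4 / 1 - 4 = 58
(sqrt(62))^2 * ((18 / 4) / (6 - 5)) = 279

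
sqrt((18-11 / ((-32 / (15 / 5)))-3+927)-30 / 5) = sqrt(59970) / 8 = 30.61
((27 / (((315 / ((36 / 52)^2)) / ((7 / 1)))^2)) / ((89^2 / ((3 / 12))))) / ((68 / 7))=15309 / 1538375430800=0.00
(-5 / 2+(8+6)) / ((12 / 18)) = 17.25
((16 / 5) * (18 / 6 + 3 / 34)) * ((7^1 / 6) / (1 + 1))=98 / 17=5.76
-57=-57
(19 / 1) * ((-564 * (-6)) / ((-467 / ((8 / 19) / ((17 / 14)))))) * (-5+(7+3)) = -1895040 / 7939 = -238.70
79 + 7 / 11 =876 / 11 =79.64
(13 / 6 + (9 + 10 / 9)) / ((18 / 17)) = 3757 / 324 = 11.60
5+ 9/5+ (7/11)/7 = 379/55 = 6.89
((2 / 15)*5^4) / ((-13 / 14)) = -3500 / 39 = -89.74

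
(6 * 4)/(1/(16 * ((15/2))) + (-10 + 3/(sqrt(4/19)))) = -3453120/822001-518400 * sqrt(19)/822001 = -6.95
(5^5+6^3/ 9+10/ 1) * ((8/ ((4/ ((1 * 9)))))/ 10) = 28431/ 5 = 5686.20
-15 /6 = -5 /2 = -2.50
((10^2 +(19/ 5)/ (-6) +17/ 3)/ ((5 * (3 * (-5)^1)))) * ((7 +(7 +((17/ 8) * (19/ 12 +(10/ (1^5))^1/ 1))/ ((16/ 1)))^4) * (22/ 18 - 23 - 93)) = 96425855157078831866071/ 112717121716224000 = 855467.68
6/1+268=274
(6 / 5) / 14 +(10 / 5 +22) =843 / 35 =24.09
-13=-13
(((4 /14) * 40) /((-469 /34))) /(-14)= 1360 /22981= 0.06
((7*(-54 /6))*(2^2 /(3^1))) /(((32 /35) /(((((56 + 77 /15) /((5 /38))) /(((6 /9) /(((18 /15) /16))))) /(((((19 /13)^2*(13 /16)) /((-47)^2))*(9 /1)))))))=-1290340961 /1900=-679126.82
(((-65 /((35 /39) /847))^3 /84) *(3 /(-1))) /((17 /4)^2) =923506550515692 /2023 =456503485178.30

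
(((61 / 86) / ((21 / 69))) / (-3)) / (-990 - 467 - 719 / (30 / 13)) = 7015 / 15970157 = 0.00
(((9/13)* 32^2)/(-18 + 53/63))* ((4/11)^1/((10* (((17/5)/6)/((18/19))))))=-125411328/49930309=-2.51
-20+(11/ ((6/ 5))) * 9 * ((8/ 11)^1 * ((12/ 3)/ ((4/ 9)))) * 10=5380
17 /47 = 0.36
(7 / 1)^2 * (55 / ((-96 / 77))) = -207515 / 96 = -2161.61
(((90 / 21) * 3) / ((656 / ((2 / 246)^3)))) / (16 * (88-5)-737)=5 / 280564158168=0.00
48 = 48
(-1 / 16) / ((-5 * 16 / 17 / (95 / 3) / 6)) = 323 / 128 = 2.52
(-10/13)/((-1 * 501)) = 10/6513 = 0.00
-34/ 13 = -2.62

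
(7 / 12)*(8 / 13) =0.36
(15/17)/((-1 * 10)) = -3/34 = -0.09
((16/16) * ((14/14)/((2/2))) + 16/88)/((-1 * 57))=-13/627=-0.02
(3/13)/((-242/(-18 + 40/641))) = 17247/1008293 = 0.02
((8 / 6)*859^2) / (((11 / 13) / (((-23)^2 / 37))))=20297630548 / 1221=16623776.04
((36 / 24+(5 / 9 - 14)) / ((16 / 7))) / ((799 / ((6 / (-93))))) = 1505 / 3566736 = 0.00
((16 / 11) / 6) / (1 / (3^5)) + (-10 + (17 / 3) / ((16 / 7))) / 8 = 244861 / 4224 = 57.97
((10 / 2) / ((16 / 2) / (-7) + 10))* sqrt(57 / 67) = 35* sqrt(3819) / 4154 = 0.52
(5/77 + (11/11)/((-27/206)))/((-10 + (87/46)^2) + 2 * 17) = -33278332/121315887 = -0.27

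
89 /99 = 0.90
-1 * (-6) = 6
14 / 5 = 2.80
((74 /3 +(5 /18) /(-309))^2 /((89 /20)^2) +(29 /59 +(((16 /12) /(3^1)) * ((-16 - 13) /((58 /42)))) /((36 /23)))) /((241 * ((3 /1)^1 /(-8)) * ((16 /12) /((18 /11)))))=-365080890687008 /1064636180112681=-0.34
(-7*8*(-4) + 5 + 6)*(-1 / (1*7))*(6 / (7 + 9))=-705 / 56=-12.59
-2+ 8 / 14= -10 / 7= -1.43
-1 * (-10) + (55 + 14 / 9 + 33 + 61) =1445 / 9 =160.56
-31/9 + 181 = 1598/9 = 177.56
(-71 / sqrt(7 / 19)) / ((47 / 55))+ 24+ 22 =46 -3905 * sqrt(133) / 329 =-90.88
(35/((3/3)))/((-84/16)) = -20/3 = -6.67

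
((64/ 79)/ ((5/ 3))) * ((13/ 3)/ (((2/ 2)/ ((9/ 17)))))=7488/ 6715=1.12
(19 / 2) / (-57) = -1 / 6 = -0.17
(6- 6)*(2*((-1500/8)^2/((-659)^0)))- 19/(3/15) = -95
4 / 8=1 / 2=0.50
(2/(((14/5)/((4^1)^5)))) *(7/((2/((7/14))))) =1280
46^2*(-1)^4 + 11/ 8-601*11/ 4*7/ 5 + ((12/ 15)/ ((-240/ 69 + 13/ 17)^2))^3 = -280283005671511681940883/ 1426567426713180361000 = -196.47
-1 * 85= -85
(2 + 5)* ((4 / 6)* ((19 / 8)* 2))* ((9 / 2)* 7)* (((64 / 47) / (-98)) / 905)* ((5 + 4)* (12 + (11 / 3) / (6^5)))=-5318993 / 4593780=-1.16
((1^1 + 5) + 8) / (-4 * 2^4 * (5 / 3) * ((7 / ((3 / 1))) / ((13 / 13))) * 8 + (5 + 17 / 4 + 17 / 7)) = -3528 / 498817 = -0.01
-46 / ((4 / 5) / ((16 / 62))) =-460 / 31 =-14.84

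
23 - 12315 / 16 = -11947 / 16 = -746.69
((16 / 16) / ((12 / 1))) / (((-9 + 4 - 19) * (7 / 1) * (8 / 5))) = -5 / 16128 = -0.00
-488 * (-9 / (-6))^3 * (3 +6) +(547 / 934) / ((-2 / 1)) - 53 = -14876.29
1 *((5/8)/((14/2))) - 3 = -163/56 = -2.91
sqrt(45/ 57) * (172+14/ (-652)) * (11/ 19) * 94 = 28985605 * sqrt(285)/ 58843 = 8315.91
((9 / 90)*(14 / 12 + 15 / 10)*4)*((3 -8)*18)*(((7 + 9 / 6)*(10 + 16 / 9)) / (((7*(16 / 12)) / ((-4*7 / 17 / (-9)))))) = -1696 / 9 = -188.44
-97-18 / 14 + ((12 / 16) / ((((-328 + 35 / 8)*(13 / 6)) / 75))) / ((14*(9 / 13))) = -593794 / 6041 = -98.29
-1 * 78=-78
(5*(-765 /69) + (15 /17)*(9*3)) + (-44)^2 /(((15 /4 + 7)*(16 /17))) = 159.74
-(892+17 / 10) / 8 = -8937 / 80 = -111.71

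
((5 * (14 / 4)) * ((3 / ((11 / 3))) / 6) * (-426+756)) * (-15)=-23625 / 2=-11812.50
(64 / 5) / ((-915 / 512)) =-32768 / 4575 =-7.16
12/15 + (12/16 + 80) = 1631/20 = 81.55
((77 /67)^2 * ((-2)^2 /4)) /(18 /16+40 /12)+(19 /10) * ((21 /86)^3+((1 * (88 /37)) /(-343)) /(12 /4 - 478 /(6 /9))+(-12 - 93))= -2756956724125156824973 /13841807241466624560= -199.18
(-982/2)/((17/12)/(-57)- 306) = 335844/209321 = 1.60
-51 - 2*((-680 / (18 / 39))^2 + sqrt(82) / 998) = -39073259 / 9 - sqrt(82) / 499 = -4341473.24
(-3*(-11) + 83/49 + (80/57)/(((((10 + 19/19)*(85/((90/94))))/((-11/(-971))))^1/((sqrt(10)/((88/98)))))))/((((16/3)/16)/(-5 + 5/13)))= -306000/637 - 529200*sqrt(10)/2107927393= -480.38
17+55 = 72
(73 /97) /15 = 73 /1455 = 0.05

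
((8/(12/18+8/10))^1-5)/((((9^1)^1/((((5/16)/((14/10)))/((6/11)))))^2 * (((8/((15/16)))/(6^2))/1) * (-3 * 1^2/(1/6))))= -0.00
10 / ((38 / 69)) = 18.16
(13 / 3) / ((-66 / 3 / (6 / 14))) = -13 / 154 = -0.08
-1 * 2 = -2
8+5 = 13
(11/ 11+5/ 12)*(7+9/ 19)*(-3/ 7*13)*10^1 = -78455/ 133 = -589.89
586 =586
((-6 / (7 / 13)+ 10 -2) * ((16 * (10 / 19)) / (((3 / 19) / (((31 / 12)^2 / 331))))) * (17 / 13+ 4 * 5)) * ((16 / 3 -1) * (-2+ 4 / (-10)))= 46850672 / 62559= 748.90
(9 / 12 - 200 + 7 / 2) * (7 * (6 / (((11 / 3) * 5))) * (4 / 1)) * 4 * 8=-3157056 / 55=-57401.02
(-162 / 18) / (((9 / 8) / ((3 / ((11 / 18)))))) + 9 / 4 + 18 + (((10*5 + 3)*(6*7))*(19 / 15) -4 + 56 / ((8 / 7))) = 2845.58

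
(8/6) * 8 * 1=32/3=10.67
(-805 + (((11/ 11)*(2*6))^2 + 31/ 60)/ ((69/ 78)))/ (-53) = 19249/ 1590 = 12.11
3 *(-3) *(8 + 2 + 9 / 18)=-189 / 2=-94.50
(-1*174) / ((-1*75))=58 / 25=2.32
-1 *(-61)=61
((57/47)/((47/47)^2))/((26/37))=2109/1222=1.73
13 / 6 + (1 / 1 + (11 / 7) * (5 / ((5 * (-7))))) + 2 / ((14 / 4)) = 1033 / 294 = 3.51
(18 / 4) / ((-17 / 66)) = -297 / 17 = -17.47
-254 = -254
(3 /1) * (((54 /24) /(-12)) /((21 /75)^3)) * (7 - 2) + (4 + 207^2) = 234474139 /5488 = 42724.88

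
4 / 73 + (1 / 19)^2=1517 / 26353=0.06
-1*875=-875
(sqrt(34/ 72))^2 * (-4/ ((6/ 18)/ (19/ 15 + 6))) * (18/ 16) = -1853/ 40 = -46.32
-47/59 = -0.80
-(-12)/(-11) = -12/11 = -1.09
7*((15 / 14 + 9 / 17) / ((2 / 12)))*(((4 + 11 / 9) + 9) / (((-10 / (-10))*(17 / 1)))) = 16256 / 289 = 56.25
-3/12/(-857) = 1/3428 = 0.00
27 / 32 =0.84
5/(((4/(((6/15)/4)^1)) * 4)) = 1/32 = 0.03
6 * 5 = 30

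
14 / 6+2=13 / 3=4.33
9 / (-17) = -9 / 17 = -0.53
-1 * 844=-844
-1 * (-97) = 97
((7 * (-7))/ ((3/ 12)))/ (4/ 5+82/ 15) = -1470/ 47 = -31.28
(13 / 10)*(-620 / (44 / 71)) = -28613 / 22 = -1300.59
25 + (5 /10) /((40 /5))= 401 /16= 25.06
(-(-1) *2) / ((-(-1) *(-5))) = -2 / 5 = -0.40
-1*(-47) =47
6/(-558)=-1/93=-0.01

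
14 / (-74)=-7 / 37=-0.19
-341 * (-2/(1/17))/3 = 11594/3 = 3864.67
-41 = -41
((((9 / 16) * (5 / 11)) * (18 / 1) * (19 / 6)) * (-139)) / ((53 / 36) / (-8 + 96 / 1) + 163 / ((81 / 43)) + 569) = -57758670 / 18690973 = -3.09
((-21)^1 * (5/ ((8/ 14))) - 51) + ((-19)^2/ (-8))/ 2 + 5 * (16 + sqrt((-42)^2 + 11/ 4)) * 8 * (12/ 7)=94061/ 112 + 240 * sqrt(7067)/ 7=3722.07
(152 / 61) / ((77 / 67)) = 2.17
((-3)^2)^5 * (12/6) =118098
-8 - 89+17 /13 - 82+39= -1803 /13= -138.69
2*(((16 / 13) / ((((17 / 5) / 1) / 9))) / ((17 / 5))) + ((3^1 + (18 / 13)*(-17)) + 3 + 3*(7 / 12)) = -208469 / 15028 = -13.87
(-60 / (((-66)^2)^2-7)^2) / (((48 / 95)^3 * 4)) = -4286875 / 13272527116742529024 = -0.00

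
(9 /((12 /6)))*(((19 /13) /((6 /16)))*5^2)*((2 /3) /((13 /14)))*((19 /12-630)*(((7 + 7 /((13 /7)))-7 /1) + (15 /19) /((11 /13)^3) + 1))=-10538043007100 /8772621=-1201242.25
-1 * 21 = -21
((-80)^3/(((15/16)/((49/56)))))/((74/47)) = -33689600/111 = -303509.91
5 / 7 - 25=-170 / 7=-24.29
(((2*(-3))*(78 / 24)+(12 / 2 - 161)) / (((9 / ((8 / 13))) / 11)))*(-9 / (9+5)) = 7678 / 91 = 84.37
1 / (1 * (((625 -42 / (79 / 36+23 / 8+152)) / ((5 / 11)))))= 56545 / 77716111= 0.00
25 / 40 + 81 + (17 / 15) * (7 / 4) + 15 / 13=132229 / 1560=84.76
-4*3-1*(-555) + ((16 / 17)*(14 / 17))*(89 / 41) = 6453943 / 11849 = 544.68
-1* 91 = -91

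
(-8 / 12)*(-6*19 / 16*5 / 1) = 95 / 4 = 23.75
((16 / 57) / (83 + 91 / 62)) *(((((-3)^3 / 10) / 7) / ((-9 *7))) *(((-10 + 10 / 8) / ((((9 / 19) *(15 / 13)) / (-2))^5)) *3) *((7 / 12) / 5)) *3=48000176852576 / 391381385203125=0.12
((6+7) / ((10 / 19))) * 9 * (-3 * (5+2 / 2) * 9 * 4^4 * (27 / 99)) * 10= -276576768 / 11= -25143342.55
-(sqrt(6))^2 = -6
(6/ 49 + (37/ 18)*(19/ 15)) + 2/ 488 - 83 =-129560191/ 1614060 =-80.27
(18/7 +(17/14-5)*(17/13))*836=-180994/91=-1988.95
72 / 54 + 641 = 1927 / 3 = 642.33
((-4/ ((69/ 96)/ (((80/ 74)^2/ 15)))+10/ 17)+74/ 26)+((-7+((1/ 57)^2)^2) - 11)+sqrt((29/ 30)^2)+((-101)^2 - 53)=7443933504990376561/ 734552735706270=10133.97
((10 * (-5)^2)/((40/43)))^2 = 72226.56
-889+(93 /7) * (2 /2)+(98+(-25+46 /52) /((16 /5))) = -785.25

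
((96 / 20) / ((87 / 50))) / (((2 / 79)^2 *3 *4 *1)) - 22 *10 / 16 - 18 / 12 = 119513 / 348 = 343.43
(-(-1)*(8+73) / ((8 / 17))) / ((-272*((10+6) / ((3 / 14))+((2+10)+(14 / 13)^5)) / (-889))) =80209312911 / 12563155456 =6.38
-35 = -35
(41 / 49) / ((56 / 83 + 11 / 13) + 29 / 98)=0.46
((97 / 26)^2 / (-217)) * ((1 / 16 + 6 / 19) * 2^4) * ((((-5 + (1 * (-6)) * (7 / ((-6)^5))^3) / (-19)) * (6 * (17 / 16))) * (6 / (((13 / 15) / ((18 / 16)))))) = -36036926494939797575 / 7104249315326951424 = -5.07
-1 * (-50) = 50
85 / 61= 1.39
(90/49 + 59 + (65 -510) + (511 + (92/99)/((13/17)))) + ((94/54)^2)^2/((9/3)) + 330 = 5151283373024/11171421261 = 461.11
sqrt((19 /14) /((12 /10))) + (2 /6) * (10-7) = 1 + sqrt(1995) /42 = 2.06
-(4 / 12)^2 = -1 / 9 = -0.11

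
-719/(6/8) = -2876/3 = -958.67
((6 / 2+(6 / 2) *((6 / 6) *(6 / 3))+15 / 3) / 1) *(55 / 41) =18.78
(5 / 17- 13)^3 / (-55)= 10077696 / 270215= 37.30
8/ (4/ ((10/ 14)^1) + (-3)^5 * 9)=-40/ 10907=-0.00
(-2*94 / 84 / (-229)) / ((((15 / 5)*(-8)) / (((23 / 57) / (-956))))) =1081 / 6289248672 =0.00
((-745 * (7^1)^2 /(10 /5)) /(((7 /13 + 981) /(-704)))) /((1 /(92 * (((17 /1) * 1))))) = 593775728 /29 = 20475025.10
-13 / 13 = -1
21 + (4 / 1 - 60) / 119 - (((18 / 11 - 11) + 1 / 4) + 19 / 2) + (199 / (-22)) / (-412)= 3107185 / 154088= 20.17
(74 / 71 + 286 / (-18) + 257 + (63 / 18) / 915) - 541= -116485939 / 389790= -298.84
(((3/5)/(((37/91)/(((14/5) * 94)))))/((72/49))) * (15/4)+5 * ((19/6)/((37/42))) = 1493611/1480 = 1009.20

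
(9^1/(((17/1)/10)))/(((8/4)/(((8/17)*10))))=3600/289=12.46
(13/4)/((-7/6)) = -2.79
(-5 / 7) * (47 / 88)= -235 / 616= -0.38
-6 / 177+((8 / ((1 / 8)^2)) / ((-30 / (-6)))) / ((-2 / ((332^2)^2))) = -622045705011.23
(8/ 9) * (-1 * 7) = -56/ 9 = -6.22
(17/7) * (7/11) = 17/11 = 1.55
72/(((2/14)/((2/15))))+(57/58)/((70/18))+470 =1091029/2030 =537.45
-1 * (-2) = 2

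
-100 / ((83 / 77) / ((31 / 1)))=-238700 / 83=-2875.90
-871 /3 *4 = -3484 /3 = -1161.33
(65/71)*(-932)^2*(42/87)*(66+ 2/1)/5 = 10750090624/2059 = 5221025.07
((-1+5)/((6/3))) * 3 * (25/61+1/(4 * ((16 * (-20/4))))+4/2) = 140937/9760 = 14.44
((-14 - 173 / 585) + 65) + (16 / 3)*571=1811182 / 585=3096.04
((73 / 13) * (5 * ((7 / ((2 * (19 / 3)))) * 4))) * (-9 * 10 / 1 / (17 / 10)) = -13797000 / 4199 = -3285.78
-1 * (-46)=46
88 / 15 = 5.87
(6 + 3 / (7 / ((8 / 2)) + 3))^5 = 31757969376 / 2476099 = 12825.81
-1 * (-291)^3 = 24642171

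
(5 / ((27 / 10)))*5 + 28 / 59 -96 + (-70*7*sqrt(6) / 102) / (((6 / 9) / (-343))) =-137422 / 1593 + 84035*sqrt(6) / 34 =5967.94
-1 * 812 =-812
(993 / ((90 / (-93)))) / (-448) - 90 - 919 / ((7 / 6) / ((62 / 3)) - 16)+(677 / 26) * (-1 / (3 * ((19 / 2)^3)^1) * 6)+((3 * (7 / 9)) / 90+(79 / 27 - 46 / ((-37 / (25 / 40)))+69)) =11203060038270823 / 262986267922560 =42.60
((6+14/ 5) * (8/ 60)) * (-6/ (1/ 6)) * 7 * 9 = -66528/ 25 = -2661.12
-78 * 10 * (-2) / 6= 260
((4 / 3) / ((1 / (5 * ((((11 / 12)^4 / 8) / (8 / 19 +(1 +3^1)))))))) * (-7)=-1390895 / 1492992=-0.93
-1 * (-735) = 735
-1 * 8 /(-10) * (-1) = -4 /5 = -0.80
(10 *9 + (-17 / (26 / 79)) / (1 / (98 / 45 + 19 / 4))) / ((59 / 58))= -36352109 / 138060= -263.31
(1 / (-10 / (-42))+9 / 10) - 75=-699 / 10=-69.90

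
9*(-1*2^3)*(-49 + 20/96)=3513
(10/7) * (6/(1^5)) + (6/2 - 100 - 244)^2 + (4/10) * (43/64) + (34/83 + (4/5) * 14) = 2162276555/18592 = 116301.45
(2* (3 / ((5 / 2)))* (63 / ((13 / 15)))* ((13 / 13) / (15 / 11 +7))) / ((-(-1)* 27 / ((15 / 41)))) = 3465 / 12259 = 0.28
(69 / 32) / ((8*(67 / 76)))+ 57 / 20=67659 / 21440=3.16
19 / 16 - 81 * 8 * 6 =-62189 / 16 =-3886.81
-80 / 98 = -40 / 49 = -0.82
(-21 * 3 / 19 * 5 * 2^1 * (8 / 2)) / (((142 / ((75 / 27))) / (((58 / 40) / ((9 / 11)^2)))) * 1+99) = -1.08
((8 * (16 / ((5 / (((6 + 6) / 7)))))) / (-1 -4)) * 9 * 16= -221184 / 175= -1263.91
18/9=2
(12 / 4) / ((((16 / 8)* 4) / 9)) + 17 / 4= 61 / 8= 7.62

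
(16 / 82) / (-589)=-8 / 24149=-0.00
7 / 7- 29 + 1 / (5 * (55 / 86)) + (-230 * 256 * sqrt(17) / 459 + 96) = 18786 / 275- 58880 * sqrt(17) / 459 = -460.59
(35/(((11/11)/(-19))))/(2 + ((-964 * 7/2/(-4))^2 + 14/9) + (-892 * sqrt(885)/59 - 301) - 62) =-0.00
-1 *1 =-1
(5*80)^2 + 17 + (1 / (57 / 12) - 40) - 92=3037819 / 19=159885.21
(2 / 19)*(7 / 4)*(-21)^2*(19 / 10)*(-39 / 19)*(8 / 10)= -120393 / 475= -253.46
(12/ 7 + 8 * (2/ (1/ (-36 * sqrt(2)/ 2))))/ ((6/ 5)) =10/ 7 - 240 * sqrt(2) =-337.98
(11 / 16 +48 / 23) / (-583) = -1021 / 214544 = -0.00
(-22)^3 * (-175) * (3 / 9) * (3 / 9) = 1863400 / 9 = 207044.44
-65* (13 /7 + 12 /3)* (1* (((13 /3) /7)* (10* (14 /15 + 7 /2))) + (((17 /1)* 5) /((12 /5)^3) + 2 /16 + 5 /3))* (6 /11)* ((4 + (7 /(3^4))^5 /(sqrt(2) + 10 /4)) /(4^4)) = -2759716320741075475 /24036385369632768 + 391246371425* sqrt(2) /12018192684816384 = -114.81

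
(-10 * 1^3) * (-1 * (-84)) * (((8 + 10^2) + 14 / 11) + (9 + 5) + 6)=-1194480 / 11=-108589.09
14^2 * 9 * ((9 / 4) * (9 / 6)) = 11907 / 2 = 5953.50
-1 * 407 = -407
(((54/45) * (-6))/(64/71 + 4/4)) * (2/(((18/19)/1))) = -5396/675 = -7.99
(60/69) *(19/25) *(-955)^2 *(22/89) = 148989.33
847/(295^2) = 847/87025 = 0.01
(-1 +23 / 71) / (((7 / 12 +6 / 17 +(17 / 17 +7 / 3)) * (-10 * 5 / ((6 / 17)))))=0.00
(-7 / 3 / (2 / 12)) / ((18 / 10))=-7.78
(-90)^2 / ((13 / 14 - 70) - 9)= -113400 / 1093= -103.75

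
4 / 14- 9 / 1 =-61 / 7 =-8.71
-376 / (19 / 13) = -4888 / 19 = -257.26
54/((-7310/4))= -108/3655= -0.03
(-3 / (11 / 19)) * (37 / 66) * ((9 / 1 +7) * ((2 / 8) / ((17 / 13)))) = -18278 / 2057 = -8.89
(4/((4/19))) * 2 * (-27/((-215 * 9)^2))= -38/138675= -0.00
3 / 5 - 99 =-492 / 5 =-98.40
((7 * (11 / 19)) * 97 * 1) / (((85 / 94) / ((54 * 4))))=151650576 / 1615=93901.29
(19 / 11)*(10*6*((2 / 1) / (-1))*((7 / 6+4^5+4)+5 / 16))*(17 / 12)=-79805225 / 264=-302292.52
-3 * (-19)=57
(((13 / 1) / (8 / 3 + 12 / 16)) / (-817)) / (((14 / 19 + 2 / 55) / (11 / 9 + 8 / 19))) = -200915 / 20299182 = -0.01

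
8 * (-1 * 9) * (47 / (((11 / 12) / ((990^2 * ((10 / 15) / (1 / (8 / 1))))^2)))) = -100868868587520000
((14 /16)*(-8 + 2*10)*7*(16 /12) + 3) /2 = 101 /2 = 50.50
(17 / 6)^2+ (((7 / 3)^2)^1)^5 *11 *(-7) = -87000480563 / 236196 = -368340.19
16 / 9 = 1.78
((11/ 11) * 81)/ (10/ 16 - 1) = -216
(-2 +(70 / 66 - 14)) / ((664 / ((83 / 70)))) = -493 / 18480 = -0.03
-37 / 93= -0.40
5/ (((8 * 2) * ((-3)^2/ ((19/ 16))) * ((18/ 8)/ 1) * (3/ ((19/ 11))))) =1805/ 171072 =0.01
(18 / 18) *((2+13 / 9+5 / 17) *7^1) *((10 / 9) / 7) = 4.15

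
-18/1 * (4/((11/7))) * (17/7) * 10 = -12240/11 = -1112.73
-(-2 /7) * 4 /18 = 4 /63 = 0.06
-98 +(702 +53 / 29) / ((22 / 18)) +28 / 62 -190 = 2851103 / 9889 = 288.31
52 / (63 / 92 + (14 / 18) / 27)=1162512 / 15953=72.87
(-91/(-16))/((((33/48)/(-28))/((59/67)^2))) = -8869588/49379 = -179.62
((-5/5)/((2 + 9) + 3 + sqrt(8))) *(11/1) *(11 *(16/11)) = -616/47 + 88 *sqrt(2)/47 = -10.46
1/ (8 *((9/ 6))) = 1/ 12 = 0.08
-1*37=-37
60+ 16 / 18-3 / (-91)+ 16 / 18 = 50623 / 819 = 61.81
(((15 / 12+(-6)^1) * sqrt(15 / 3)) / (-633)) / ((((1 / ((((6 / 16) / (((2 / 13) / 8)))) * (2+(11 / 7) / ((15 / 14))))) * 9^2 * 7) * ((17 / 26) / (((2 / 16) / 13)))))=3211 * sqrt(5) / 244059480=0.00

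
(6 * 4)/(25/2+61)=0.33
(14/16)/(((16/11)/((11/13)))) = 847/1664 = 0.51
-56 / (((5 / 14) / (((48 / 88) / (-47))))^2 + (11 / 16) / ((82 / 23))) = -32401152 / 548054023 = -0.06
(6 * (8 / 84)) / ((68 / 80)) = 80 / 119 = 0.67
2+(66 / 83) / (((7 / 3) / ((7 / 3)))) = 232 / 83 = 2.80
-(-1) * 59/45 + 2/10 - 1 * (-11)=563/45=12.51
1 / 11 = 0.09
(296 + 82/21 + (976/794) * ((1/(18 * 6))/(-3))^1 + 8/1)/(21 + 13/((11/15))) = 381195100/47946087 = 7.95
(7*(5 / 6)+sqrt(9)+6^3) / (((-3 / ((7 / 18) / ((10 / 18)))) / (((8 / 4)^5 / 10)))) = -37772 / 225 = -167.88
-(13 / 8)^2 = -169 / 64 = -2.64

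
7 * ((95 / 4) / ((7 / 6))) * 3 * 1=855 / 2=427.50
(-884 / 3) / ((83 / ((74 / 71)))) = -65416 / 17679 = -3.70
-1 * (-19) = 19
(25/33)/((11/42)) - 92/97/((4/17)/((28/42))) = 7228/35211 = 0.21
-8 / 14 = -4 / 7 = -0.57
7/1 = 7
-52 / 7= -7.43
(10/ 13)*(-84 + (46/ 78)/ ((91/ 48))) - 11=-1159209/ 15379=-75.38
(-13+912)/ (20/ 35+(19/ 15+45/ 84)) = 377580/ 997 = 378.72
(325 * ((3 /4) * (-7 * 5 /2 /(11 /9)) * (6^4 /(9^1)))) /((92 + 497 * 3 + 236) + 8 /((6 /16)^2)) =-49754250 /185713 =-267.91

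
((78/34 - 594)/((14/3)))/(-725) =4311/24650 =0.17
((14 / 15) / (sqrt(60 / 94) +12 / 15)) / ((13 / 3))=1316 / 13 -35 * sqrt(1410) / 13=0.13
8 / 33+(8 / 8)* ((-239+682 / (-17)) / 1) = -156449 / 561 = -278.88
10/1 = 10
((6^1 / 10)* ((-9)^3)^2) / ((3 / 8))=4251528 / 5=850305.60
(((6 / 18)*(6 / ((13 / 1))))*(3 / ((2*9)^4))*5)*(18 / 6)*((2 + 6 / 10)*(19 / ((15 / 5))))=19 / 17496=0.00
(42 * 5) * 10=2100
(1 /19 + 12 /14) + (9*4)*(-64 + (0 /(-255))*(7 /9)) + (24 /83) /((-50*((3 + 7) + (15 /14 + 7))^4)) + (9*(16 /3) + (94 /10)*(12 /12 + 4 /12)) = -2242.56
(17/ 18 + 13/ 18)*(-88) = -146.67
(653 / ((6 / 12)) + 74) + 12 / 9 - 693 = 2065 / 3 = 688.33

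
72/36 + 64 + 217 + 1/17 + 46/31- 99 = 185.54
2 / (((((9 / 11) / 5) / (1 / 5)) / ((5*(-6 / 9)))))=-220 / 27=-8.15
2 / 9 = 0.22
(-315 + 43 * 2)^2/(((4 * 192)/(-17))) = -891497/768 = -1160.80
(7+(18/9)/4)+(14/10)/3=239/30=7.97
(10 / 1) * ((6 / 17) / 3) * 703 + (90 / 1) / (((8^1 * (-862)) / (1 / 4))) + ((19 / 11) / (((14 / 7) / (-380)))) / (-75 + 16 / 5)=770001442695 / 925898336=831.63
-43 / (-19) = 43 / 19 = 2.26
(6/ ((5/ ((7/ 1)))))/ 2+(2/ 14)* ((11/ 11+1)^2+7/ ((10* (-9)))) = 2999/ 630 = 4.76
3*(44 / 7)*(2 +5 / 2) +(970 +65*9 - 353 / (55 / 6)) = 616519 / 385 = 1601.35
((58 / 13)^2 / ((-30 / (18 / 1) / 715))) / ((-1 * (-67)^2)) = 111012 / 58357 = 1.90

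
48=48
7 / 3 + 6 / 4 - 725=-721.17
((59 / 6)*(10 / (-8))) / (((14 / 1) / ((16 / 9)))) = -295 / 189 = -1.56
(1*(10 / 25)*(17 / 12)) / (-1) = -17 / 30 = -0.57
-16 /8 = -2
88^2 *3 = 23232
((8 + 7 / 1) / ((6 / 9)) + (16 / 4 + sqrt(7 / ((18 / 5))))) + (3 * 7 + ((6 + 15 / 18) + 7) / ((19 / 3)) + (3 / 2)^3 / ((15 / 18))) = sqrt(70) / 6 + 20419 / 380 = 55.13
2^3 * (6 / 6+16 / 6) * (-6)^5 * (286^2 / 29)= -18657340416 / 29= -643356566.07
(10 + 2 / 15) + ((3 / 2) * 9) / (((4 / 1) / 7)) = 4051 / 120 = 33.76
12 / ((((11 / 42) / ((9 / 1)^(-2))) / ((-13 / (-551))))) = 728 / 54549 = 0.01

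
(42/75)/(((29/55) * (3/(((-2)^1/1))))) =-308/435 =-0.71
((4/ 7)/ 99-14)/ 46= -4849/ 15939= -0.30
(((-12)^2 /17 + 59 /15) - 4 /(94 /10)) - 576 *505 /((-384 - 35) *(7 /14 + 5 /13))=92024614157 /115499445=796.75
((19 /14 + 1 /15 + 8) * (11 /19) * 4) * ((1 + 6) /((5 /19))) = 43538 /75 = 580.51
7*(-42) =-294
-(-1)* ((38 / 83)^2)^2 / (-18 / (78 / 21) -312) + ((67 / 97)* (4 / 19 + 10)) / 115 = 0.06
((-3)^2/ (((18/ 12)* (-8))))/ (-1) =3/ 4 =0.75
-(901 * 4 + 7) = -3611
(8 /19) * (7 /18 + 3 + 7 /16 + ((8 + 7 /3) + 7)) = 3047 /342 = 8.91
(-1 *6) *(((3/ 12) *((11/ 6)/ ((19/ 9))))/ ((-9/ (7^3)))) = 3773/ 76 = 49.64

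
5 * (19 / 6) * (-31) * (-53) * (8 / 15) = 124868 / 9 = 13874.22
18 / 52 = 9 / 26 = 0.35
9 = 9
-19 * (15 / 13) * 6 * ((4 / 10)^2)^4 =-87552 / 1015625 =-0.09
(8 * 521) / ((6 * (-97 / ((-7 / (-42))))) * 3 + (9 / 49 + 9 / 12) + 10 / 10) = -816928 / 2052917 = -0.40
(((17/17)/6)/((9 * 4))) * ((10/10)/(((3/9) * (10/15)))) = 1/48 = 0.02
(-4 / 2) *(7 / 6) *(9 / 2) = -21 / 2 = -10.50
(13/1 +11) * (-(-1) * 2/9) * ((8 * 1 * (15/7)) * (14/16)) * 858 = 68640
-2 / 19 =-0.11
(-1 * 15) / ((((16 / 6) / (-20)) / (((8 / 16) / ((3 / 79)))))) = 5925 / 4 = 1481.25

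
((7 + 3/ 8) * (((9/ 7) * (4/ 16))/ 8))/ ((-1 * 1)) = -531/ 1792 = -0.30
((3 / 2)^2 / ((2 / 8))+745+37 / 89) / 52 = 67143 / 4628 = 14.51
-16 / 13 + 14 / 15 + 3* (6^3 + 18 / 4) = 257869 / 390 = 661.20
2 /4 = 1 /2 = 0.50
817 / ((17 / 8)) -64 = 5448 / 17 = 320.47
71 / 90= 0.79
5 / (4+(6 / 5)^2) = 125 / 136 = 0.92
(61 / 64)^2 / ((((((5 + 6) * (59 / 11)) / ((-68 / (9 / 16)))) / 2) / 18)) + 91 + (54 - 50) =26423 / 944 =27.99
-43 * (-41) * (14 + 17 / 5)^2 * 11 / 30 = 48928539 / 250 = 195714.16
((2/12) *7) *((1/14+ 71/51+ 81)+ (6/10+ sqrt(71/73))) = 7 *sqrt(5183)/438+ 296537/3060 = 98.06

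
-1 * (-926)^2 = -857476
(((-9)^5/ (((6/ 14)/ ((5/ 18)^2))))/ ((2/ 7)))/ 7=-42525/ 8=-5315.62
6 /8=3 /4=0.75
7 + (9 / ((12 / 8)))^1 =13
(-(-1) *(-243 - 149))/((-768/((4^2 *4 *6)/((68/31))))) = 1519/17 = 89.35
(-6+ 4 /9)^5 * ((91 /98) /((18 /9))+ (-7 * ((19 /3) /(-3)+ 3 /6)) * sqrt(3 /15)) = -6343750000 * sqrt(5) /531441-1015625000 /413343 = -29148.79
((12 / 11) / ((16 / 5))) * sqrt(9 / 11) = 45 * sqrt(11) / 484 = 0.31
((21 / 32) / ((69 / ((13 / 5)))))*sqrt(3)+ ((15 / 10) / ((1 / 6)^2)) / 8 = 91*sqrt(3) / 3680+ 27 / 4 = 6.79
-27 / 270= -1 / 10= -0.10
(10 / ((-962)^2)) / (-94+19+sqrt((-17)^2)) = -5 / 26837876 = -0.00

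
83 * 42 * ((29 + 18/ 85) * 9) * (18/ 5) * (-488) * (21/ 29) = -14370048489888/ 12325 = -1165926855.16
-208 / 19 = -10.95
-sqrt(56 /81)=-2*sqrt(14) /9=-0.83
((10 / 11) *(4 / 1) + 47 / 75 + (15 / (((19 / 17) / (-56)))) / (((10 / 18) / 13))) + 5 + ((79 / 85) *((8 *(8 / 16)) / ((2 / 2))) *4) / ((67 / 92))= -313464337198 / 17853825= -17557.27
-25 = -25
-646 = -646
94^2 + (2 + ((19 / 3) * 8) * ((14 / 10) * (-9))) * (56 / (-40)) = 243174 / 25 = 9726.96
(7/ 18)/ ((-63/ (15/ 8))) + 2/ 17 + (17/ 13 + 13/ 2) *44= 32808431/ 95472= 343.64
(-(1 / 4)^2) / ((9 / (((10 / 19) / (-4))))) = 5 / 5472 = 0.00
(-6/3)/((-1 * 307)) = 2/307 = 0.01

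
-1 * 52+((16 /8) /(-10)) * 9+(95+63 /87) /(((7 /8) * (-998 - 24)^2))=-14259006687 /265037815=-53.80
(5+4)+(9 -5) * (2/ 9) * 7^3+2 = 2843/ 9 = 315.89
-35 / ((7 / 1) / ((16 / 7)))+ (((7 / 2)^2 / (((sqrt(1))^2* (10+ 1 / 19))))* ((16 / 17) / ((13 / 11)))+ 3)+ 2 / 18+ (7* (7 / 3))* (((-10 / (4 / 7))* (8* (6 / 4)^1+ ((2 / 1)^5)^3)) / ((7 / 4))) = -14238051546032 / 2659293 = -5354074.01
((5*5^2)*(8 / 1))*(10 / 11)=10000 / 11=909.09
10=10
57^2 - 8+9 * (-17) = 3088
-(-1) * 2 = 2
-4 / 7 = -0.57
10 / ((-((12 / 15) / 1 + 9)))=-50 / 49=-1.02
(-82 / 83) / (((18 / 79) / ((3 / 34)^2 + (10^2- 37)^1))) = -26213227 / 95948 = -273.20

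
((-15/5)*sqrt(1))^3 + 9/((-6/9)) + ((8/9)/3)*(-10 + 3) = -42.57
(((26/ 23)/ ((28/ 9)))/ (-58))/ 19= -0.00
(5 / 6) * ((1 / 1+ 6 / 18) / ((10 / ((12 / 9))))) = 4 / 27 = 0.15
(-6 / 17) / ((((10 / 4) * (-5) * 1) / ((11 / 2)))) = 66 / 425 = 0.16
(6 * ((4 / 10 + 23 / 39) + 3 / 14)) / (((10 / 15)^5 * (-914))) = -798741 / 13307840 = -0.06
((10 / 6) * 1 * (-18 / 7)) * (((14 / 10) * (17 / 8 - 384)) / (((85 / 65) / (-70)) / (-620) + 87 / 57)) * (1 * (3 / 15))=1637449450 / 5454041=300.23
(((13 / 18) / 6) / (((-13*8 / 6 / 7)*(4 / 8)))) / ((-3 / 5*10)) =7 / 432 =0.02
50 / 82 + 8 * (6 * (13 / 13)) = 1993 / 41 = 48.61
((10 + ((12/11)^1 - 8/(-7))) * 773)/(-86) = -364083/3311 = -109.96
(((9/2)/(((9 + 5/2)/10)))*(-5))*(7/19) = -3150/437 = -7.21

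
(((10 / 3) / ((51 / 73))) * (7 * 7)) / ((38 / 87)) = 518665 / 969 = 535.26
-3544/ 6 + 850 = 259.33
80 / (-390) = -8 / 39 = -0.21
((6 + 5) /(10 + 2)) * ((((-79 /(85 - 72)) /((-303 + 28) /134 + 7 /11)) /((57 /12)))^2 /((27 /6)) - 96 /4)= -156649720977266 /7174680546267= -21.83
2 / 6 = 1 / 3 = 0.33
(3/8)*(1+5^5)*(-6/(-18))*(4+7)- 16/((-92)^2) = 9095093/2116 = 4298.25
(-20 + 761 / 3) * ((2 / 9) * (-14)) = -19628 / 27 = -726.96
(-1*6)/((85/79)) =-5.58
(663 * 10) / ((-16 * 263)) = -3315 / 2104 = -1.58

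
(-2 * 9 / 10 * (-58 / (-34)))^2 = 68121 / 7225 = 9.43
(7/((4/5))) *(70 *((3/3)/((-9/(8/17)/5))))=-160.13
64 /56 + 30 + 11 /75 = 16427 /525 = 31.29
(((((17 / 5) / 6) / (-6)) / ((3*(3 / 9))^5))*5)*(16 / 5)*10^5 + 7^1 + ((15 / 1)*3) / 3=-1359802 / 9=-151089.11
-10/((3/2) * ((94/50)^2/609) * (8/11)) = -6978125/4418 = -1579.48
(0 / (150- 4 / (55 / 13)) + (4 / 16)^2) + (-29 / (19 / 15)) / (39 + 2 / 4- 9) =-12761 / 18544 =-0.69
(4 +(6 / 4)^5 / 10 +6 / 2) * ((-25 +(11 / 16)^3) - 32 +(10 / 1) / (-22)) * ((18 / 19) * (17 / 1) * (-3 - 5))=977871802869 / 17121280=57114.41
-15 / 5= -3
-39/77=-0.51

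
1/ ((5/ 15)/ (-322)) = -966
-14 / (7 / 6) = -12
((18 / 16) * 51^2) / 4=23409 / 32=731.53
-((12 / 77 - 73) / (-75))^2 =-31460881 / 33350625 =-0.94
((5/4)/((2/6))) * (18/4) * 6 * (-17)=-6885/4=-1721.25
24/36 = 2/3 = 0.67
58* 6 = 348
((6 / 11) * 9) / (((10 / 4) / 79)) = 8532 / 55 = 155.13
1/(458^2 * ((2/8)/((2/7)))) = 2/367087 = 0.00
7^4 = 2401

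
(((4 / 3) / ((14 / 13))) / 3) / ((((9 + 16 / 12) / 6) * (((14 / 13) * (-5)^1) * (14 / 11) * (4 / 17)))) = -31603 / 212660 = -0.15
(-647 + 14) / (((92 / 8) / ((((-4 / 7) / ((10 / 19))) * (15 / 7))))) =144324 / 1127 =128.06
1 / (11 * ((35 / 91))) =0.24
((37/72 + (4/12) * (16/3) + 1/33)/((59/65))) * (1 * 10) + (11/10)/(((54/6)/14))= 3188267/116820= 27.29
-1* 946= -946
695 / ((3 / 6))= 1390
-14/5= -2.80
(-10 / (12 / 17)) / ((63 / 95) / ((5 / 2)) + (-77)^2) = -40375 / 16898406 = -0.00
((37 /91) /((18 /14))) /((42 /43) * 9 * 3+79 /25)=39775 /3714399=0.01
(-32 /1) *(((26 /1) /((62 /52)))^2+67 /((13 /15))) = -221007776 /12493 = -17690.53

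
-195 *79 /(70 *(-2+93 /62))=3081 /7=440.14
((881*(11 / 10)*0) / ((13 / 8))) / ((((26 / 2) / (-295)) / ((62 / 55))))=0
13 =13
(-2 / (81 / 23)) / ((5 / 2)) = -92 / 405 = -0.23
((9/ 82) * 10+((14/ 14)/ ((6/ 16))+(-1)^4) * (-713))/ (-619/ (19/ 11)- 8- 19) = 6.78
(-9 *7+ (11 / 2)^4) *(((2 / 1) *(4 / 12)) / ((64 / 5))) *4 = 68165 / 384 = 177.51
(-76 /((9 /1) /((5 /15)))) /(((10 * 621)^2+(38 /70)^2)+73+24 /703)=-32724650 /448341776547183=-0.00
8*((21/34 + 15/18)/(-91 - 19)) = -296/2805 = -0.11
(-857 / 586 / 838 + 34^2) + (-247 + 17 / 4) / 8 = 4422183251 / 3928544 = 1125.65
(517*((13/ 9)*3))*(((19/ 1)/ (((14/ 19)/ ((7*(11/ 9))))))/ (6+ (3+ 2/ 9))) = 26689091/ 498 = 53592.55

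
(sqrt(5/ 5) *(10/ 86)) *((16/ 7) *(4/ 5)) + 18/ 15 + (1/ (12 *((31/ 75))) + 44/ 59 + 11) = 147101351/ 11010580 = 13.36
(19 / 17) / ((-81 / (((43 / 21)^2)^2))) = -64957219 / 267800337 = -0.24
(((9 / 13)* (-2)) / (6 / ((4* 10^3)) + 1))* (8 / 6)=-48000 / 26039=-1.84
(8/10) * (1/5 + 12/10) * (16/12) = 112/75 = 1.49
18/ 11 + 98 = 1096/ 11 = 99.64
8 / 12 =2 / 3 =0.67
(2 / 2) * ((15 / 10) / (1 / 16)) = 24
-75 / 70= -15 / 14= -1.07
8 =8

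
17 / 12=1.42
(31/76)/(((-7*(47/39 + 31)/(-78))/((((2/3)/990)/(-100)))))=-5239/5512584000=-0.00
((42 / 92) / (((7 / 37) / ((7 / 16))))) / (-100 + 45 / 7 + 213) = 5439 / 615296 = 0.01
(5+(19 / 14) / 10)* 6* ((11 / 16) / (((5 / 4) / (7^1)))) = 23727 / 200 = 118.64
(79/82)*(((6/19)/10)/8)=237/62320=0.00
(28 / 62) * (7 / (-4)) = -49 / 62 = -0.79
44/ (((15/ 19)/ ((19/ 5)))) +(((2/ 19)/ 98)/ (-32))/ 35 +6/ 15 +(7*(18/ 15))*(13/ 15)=137305369/ 625632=219.47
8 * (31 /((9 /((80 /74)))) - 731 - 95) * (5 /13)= -10952720 /4329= -2530.08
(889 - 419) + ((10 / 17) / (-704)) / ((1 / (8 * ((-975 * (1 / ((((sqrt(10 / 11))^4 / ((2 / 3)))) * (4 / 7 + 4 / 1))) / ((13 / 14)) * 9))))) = 1046975 / 2176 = 481.15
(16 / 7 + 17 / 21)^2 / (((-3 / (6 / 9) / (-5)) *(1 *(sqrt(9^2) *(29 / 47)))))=1985750 / 1035909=1.92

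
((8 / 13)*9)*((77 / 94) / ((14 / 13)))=198 / 47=4.21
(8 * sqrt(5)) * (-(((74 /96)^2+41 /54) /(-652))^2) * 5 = -437580125 * sqrt(5) /2538707484672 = -0.00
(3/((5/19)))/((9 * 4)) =19/60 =0.32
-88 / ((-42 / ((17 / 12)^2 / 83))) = 3179 / 62748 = 0.05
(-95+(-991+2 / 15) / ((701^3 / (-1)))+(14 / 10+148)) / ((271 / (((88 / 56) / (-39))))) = -3091981742069 / 382276191724245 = -0.01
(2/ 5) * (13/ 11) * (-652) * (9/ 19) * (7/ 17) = -1067976/ 17765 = -60.12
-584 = -584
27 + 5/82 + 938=79135/82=965.06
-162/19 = -8.53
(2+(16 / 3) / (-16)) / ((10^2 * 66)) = 1 / 3960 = 0.00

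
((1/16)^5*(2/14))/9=1/66060288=0.00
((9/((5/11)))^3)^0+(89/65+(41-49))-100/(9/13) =-87794/585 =-150.08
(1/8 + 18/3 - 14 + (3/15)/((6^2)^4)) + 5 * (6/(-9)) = -94128479/8398080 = -11.21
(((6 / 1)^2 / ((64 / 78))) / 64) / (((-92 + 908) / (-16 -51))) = -7839 / 139264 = -0.06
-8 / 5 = -1.60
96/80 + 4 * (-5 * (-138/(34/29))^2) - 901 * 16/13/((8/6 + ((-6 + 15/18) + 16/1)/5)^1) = -36477913546/131495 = -277409.13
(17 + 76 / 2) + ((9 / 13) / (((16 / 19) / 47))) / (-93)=351961 / 6448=54.58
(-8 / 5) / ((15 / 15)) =-8 / 5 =-1.60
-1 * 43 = -43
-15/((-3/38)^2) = -7220/3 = -2406.67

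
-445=-445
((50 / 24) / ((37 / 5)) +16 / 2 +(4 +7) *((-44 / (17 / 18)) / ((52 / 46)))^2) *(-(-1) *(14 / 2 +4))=4458685564663 / 21685404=205607.68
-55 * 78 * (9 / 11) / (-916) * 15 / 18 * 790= 1155375 / 458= 2522.65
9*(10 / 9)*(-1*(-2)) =20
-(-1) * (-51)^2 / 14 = 2601 / 14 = 185.79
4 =4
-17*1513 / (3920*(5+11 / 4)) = -25721 / 30380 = -0.85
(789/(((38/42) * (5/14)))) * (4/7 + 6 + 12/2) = 2916144/95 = 30696.25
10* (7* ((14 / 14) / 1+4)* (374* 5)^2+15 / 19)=23254385150 / 19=1223915007.89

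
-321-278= -599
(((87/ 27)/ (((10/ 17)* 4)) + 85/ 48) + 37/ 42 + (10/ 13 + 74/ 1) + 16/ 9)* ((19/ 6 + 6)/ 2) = 58067141/ 157248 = 369.27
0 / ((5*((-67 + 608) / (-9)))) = 0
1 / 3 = 0.33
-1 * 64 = -64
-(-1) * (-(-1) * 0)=0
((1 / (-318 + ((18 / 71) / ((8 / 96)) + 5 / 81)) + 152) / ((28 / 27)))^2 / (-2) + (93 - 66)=-55096570912214562777 / 5142415112939552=-10714.14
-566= -566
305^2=93025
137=137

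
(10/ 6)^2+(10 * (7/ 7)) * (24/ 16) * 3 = 430/ 9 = 47.78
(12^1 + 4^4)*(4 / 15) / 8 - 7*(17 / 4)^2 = -28201 / 240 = -117.50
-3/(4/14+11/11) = -7/3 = -2.33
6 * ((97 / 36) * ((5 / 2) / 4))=485 / 48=10.10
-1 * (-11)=11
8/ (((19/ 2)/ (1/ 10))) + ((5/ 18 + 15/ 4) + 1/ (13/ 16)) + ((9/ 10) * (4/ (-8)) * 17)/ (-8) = 2240431/ 355680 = 6.30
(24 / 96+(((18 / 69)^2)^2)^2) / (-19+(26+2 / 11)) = 861494741195 / 24746271348796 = 0.03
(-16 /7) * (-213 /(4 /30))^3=65229279750 /7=9318468535.71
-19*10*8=-1520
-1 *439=-439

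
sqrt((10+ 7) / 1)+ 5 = sqrt(17)+ 5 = 9.12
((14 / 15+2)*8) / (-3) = -352 / 45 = -7.82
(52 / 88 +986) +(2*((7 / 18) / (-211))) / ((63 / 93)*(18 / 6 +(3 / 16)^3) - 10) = 41677186879579 / 42243615810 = 986.59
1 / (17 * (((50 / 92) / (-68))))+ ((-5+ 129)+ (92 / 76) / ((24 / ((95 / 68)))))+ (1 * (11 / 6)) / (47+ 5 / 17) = 957437087 / 8200800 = 116.75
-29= -29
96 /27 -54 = -50.44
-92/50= -46/25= -1.84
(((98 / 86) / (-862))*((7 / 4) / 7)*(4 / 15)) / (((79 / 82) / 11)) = -22099 / 21961605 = -0.00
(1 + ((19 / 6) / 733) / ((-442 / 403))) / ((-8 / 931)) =-138665933 / 1196256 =-115.92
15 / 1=15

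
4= 4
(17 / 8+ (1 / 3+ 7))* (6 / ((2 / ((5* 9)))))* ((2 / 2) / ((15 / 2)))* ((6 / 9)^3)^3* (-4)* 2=-232448 / 6561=-35.43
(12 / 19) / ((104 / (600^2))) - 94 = 516782 / 247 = 2092.23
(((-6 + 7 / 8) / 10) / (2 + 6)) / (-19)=41 / 12160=0.00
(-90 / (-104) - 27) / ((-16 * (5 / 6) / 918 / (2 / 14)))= 1871343 / 7280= 257.05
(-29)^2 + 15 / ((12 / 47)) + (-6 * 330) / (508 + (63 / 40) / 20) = 1456524337 / 1625852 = 895.85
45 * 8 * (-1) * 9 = -3240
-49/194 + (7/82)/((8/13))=-7245/63632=-0.11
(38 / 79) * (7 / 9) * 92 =24472 / 711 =34.42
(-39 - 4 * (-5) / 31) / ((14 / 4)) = -2378 / 217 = -10.96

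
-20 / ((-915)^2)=-4 / 167445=-0.00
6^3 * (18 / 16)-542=-299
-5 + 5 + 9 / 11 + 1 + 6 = 86 / 11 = 7.82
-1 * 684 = -684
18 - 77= -59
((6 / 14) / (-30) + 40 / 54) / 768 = 1373 / 1451520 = 0.00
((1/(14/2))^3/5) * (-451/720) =-451/1234800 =-0.00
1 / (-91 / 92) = -92 / 91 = -1.01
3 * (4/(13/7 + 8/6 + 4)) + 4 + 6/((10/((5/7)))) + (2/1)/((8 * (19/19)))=26837/4228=6.35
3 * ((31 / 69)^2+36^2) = 6171217 / 1587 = 3888.61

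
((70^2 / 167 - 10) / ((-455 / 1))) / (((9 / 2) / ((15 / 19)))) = -340 / 45591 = -0.01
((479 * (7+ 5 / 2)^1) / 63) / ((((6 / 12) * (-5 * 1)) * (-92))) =9101 / 28980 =0.31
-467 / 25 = -18.68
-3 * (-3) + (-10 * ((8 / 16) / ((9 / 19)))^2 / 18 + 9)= 50683 / 2916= 17.38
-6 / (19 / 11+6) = -66 / 85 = -0.78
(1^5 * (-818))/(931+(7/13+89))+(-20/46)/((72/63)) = -1442673/1220564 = -1.18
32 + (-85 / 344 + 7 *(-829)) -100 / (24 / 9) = -1998209 / 344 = -5808.75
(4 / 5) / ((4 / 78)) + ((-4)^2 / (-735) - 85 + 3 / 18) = -6787 / 98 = -69.26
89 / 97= 0.92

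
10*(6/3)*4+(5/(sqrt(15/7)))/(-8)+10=90 - sqrt(105)/24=89.57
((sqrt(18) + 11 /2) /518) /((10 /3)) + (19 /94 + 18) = 9 * sqrt(2) /5180 + 8864531 /486920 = 18.21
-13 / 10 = -1.30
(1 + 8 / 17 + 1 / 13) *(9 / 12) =513 / 442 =1.16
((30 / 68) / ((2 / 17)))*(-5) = -75 / 4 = -18.75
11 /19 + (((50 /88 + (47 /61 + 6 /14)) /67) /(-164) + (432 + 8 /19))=89389588349 /206442544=433.00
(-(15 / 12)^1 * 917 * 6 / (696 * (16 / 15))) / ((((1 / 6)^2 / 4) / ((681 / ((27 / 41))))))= -640088925 / 464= -1379501.99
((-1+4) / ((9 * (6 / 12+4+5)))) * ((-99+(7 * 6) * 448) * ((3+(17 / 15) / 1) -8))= -723724 / 285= -2539.38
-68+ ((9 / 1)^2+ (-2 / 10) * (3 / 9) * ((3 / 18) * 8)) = 581 / 45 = 12.91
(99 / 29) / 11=9 / 29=0.31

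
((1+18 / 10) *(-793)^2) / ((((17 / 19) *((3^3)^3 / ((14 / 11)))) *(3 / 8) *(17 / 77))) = 131142685856 / 85325805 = 1536.96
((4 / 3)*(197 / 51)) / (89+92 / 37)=29156 / 517905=0.06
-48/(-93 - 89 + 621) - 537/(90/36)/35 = -479886/76825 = -6.25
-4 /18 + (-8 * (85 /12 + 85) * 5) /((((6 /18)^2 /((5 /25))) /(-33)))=1969108 /9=218789.78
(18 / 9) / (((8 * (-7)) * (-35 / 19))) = 19 / 980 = 0.02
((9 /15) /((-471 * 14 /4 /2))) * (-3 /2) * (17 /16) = 51 /43960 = 0.00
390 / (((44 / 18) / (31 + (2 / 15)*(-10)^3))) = -16326.82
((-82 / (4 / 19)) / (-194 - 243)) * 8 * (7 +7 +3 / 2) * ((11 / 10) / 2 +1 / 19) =291059 / 4370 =66.60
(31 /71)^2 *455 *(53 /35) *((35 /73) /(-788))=-23174515 /289978484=-0.08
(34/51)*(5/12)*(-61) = -305/18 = -16.94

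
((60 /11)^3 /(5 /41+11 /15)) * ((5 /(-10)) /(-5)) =6642000 /350053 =18.97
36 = 36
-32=-32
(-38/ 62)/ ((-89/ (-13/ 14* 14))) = -0.09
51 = 51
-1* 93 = -93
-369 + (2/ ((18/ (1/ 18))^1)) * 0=-369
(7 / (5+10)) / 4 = 7 / 60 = 0.12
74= 74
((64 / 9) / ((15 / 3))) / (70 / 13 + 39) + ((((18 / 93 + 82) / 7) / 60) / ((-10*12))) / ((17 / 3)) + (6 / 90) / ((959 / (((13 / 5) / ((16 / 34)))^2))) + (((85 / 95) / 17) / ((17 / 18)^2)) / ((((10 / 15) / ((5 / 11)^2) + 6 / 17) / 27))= 31143008204936629 / 65024756914824000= 0.48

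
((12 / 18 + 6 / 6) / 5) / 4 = 1 / 12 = 0.08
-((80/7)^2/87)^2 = -2.25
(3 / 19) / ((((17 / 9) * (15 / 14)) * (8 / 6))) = 189 / 3230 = 0.06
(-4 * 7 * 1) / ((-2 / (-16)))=-224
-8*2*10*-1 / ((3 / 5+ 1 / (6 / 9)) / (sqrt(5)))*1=1600*sqrt(5) / 21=170.37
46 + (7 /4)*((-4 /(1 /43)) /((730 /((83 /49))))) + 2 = 241711 /5110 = 47.30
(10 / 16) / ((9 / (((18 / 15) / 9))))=1 / 108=0.01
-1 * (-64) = 64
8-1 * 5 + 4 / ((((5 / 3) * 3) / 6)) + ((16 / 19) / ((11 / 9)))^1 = 8871 / 1045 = 8.49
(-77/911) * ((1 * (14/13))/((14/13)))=-77/911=-0.08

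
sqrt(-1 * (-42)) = sqrt(42) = 6.48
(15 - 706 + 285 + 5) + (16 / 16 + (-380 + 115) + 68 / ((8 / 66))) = -104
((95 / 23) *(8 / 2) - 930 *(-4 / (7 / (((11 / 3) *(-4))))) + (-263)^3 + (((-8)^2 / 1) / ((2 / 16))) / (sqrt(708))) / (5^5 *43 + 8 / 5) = -4883458645 / 36057721 + 1280 *sqrt(177) / 118923291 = -135.43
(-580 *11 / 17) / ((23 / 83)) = -529540 / 391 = -1354.32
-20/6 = -10/3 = -3.33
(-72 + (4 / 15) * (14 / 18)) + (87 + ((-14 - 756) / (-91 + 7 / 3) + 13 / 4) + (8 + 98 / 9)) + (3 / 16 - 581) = -21947453 / 41040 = -534.78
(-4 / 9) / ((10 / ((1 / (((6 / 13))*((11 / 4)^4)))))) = -3328 / 1976535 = -0.00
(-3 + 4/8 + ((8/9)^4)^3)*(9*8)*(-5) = 25494174578660/31381059609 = 812.41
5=5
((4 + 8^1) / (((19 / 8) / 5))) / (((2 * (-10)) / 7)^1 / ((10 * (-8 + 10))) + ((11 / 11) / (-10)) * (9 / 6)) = -67200 / 779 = -86.26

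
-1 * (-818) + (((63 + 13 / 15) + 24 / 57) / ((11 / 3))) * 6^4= 24600122 / 1045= 23540.79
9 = 9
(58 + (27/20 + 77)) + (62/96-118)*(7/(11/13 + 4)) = -71629/2160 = -33.16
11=11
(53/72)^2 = 2809/5184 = 0.54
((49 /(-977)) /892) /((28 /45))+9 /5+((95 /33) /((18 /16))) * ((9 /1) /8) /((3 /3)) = 2691090617 /575179440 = 4.68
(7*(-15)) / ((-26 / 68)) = 3570 / 13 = 274.62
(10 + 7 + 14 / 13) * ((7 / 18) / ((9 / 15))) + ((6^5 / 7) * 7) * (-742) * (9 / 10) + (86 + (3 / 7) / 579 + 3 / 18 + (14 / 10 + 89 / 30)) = -5192710.55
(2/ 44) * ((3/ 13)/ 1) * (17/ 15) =17/ 1430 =0.01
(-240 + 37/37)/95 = -239/95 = -2.52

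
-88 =-88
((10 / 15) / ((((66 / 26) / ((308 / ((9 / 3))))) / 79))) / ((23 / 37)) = 2127944 / 621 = 3426.64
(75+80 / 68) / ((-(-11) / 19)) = 24605 / 187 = 131.58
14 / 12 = 7 / 6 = 1.17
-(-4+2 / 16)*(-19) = -589 / 8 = -73.62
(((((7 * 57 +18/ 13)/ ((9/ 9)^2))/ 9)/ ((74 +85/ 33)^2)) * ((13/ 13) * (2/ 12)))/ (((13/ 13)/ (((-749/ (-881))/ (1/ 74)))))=831132665/ 10447964891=0.08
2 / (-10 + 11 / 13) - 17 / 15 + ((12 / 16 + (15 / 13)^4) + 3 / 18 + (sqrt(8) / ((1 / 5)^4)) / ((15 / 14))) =272723473 / 203925540 + 3500* sqrt(2) / 3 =1651.25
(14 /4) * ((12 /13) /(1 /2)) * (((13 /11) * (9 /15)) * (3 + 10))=3276 /55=59.56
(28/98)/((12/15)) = 5/14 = 0.36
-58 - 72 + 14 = -116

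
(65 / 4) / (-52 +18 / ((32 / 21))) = -260 / 643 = -0.40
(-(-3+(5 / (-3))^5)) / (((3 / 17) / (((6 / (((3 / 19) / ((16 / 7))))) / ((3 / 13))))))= 517854272 / 15309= 33826.79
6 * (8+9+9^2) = 588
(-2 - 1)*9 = -27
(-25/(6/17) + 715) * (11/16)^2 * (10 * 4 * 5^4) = 1461453125/192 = 7611735.03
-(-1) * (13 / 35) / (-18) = -13 / 630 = -0.02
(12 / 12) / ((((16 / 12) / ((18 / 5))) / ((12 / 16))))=2.02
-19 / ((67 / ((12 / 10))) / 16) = -5.44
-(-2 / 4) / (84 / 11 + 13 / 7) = 77 / 1462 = 0.05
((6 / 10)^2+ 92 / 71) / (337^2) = 2939 / 201584975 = 0.00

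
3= 3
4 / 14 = 2 / 7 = 0.29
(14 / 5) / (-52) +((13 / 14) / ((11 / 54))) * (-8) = -365579 / 10010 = -36.52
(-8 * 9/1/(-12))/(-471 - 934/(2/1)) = -3/469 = -0.01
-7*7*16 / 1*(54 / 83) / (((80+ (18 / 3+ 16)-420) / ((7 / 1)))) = 49392 / 4399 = 11.23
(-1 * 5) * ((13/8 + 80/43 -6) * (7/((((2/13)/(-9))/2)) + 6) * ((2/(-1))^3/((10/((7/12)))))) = 1640905/344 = 4770.07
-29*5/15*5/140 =-0.35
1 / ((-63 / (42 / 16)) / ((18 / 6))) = -1 / 8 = -0.12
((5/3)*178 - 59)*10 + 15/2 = 14305/6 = 2384.17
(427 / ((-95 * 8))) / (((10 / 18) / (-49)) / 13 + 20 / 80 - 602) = 2447991 / 2621876690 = 0.00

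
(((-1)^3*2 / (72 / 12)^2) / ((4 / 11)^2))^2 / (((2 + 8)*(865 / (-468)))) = -190333 / 19929600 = -0.01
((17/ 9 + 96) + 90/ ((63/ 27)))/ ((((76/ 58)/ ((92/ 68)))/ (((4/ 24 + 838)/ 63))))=28837286771/ 15383844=1874.52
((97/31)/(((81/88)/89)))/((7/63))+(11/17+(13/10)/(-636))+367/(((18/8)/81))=160234991807/10055160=15935.60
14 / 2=7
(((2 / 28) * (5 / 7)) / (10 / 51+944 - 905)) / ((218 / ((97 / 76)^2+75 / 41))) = 0.00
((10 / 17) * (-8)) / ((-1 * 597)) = 80 / 10149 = 0.01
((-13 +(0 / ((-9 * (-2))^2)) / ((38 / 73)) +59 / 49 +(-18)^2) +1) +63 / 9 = 320.20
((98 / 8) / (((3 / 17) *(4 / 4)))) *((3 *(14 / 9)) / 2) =5831 / 36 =161.97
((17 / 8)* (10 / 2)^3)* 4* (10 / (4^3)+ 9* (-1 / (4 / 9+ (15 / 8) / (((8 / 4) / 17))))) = -63063625 / 150976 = -417.71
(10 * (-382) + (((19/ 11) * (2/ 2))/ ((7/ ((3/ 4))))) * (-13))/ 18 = -212.36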